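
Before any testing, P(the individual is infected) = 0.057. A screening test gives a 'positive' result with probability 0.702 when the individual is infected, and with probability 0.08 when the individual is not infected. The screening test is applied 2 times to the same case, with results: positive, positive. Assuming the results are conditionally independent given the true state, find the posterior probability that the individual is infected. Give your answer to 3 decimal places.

Posterior P(H) ≈ 0.823

Let H be the event that the individual is infected; start with P(H) = 0.057. P('positive'|H) = 0.702, P('positive'|¬H) = 0.08.
Update on result 1 ('positive'): P(H) ← 0.702·0.0570 / (0.702·0.0570 + 0.08·0.9430) = 0.040014/0.11545 = 0.3466.
Update on result 2 ('positive'): P(H) ← 0.702·0.3466 / (0.702·0.3466 + 0.08·0.6534) = 0.24330/0.29557 = 0.8231.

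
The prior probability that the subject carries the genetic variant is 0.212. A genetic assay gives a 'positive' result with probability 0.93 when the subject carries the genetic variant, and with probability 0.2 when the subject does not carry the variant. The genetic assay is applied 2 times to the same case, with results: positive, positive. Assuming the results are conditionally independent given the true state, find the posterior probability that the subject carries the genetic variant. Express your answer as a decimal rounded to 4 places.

Posterior P(H) ≈ 0.8533

With H the event that the subject carries the genetic variant, the joint likelihood of the observed sequence is P(data|H) = 0.93·0.93 = 0.86490 and P(data|¬H) = 0.2·0.2 = 0.040000.
Bayes: P(H|data) = 0.212·0.86490 / (0.212·0.86490 + 0.788·0.040000) = 0.18336/0.21488 = 0.8533.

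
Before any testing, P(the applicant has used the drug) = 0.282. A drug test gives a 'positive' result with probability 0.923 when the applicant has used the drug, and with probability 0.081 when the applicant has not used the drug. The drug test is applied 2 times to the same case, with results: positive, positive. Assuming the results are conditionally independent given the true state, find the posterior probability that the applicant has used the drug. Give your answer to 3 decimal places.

Posterior P(H) ≈ 0.981

Let H be the event that the applicant has used the drug; start with P(H) = 0.282. P('positive'|H) = 0.923, P('positive'|¬H) = 0.081.
Update on result 1 ('positive'): P(H) ← 0.923·0.2820 / (0.923·0.2820 + 0.081·0.7180) = 0.26029/0.31844 = 0.8174.
Update on result 2 ('positive'): P(H) ← 0.923·0.8174 / (0.923·0.8174 + 0.081·0.1826) = 0.75443/0.76922 = 0.9808.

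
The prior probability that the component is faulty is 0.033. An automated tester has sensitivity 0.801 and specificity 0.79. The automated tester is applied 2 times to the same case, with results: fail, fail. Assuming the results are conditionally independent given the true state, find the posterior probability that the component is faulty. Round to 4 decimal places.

Posterior P(H) ≈ 0.3318

With H the event that the component is faulty, the joint likelihood of the observed sequence is P(data|H) = 0.801·0.801 = 0.64160 and P(data|¬H) = 0.21·0.21 = 0.044100.
Bayes: P(H|data) = 0.033·0.64160 / (0.033·0.64160 + 0.967·0.044100) = 0.021173/0.063818 = 0.3318.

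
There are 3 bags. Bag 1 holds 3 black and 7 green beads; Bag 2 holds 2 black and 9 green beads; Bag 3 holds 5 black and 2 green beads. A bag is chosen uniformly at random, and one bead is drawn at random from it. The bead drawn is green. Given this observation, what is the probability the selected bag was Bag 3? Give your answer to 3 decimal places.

Posterior probability ≈ 0.158

Tabulate prior·likelihood by source: [1] prior 0.333333, lik 0.7, product 0.2333; [2] prior 0.333333, lik 0.8182, product 0.2727; [3] prior 0.333333, lik 0.2857, product 0.09524.
Normalizing constant = 0.60130; the posterior for Bag 3 is its product over the sum, 0.09524/0.60130 = 0.158.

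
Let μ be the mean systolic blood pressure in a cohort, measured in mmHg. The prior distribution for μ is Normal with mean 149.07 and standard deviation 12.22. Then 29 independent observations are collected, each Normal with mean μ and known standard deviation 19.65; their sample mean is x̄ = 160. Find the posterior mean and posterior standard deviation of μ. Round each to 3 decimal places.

Prior precision 1/τ₀² = 1/12.22² = 0.00669665; data precision n/σ² = 29/19.65² = 0.0751057.
Posterior precision = 0.00669665 + 0.0751057 = 0.0818023, giving posterior SD = 1/√0.0818023 = 3.496.
Posterior mean = (0.00669665·149.07 + 0.0751057·160) / 0.0818023 = 159.105.

Posterior mean ≈ 159.105; posterior SD ≈ 3.496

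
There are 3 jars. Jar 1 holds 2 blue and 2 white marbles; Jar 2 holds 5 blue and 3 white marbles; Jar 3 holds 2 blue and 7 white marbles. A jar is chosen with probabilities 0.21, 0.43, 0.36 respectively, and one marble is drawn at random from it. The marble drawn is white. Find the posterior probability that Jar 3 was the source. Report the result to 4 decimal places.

P(white|Jar 1) = 0.5; P(white|Jar 2) = 0.375; P(white|Jar 3) = 0.7778.
Prior × likelihood for each source: 0.21·0.5=0.1050, 0.43·0.375=0.1613, 0.36·0.7778=0.2800. Summing gives P(white) = 0.54625.
P(Jar 3 | white) = 0.2800 / 0.54625 = 0.5126.

Posterior probability ≈ 0.5126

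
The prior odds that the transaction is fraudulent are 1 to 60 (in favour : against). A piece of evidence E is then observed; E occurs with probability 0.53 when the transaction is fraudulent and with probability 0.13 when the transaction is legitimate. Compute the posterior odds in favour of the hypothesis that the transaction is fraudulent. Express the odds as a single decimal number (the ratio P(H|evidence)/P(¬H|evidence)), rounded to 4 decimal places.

Posterior odds ≈ 0.0679

Prior odds = 1/60 = 0.016667.
Likelihood ratio for E = 0.53/0.13 = 4.0769.
Posterior odds = prior odds × LR = 0.067949.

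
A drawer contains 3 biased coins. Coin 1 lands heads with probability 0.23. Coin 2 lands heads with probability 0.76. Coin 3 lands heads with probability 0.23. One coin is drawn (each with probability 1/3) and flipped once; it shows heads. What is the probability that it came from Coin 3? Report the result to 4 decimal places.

Posterior probability ≈ 0.1885

P(heads|C1) = 0.23; P(heads|C2) = 0.76; P(heads|C3) = 0.23.
Prior × likelihood for each source: 0.333333·0.23=0.07667, 0.333333·0.76=0.2533, 0.333333·0.23=0.07667. Summing gives P(heads) = 0.40667.
P(Coin 3 | heads) = 0.07667 / 0.40667 = 0.1885.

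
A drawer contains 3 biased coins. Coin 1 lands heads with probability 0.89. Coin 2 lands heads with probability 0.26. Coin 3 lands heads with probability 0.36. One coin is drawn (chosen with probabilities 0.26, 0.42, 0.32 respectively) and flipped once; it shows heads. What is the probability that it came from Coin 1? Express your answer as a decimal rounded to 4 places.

Posterior probability ≈ 0.5077

Tabulate prior·likelihood by source: [1] prior 0.26, lik 0.89, product 0.2314; [2] prior 0.42, lik 0.26, product 0.1092; [3] prior 0.32, lik 0.36, product 0.1152.
Normalizing constant = 0.45580; the posterior for Coin 1 is its product over the sum, 0.2314/0.45580 = 0.5077.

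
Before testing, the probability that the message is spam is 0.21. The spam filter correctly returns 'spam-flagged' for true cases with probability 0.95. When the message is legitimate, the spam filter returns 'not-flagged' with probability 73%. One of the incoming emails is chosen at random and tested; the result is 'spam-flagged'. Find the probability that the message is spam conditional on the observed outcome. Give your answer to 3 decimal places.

Let H be the event that the message is spam. P(H) = 0.21, so P(¬H) = 0.79. With E the 'spam-flagged' result, P(E|H) = 0.95 and P(E|¬H) = 0.27.
P(E) = 0.95·0.21 + 0.27·0.79 = 0.19950 + 0.21330 = 0.41280.
By Bayes' theorem, P(H|E) = 0.19950 / 0.41280 = 0.483.

P(H | E) ≈ 0.483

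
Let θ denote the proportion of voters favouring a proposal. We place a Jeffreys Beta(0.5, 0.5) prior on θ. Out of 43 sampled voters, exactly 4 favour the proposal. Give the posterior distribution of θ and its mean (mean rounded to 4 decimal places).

Posterior: Beta(4.5, 39.5); mean ≈ 0.1023

The binomial likelihood is conjugate to the Beta prior: with 4 successes and 39 failures, the posterior is Beta(0.5+4, 0.5+39) = Beta(4.5, 39.5).
Posterior mean = α/(α+β) = 4.5/44 = 0.1023.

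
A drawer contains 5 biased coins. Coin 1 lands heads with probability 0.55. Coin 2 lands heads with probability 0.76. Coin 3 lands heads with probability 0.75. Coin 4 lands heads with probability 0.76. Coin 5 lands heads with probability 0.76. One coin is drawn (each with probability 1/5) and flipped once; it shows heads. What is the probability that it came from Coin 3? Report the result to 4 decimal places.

Posterior probability ≈ 0.2095

P(heads|C1) = 0.55; P(heads|C2) = 0.76; P(heads|C3) = 0.75; P(heads|C4) = 0.76; P(heads|C5) = 0.76.
Prior × likelihood for each source: 0.2·0.55=0.1100, 0.2·0.76=0.1520, 0.2·0.75=0.1500, 0.2·0.76=0.1520, 0.2·0.76=0.1520. Summing gives P(heads) = 0.71600.
P(Coin 3 | heads) = 0.1500 / 0.71600 = 0.2095.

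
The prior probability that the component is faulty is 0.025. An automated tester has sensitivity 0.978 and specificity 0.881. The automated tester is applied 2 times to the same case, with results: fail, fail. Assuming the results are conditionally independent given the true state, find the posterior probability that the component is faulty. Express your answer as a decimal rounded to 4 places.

Posterior P(H) ≈ 0.6340

Let H be the event that the component is faulty; start with P(H) = 0.025. P('fail'|H) = 0.978, P('fail'|¬H) = 0.119.
Update on result 1 ('fail'): P(H) ← 0.978·0.0250 / (0.978·0.0250 + 0.119·0.9750) = 0.024450/0.14047 = 0.1741.
Update on result 2 ('fail'): P(H) ← 0.978·0.1741 / (0.978·0.1741 + 0.119·0.8259) = 0.17022/0.26851 = 0.6340.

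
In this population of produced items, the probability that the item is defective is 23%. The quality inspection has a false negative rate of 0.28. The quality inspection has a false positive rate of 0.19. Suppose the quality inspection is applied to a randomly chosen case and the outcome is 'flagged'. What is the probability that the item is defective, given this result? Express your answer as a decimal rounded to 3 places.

P(H | E) ≈ 0.531

Let H be the event that the item is defective. P(H) = 0.23, so P(¬H) = 0.77. With E the 'flagged' result, P(E|H) = 0.72 and P(E|¬H) = 0.19.
P(E) = 0.72·0.23 + 0.19·0.77 = 0.16560 + 0.14630 = 0.31190.
By Bayes' theorem, P(H|E) = 0.16560 / 0.31190 = 0.531.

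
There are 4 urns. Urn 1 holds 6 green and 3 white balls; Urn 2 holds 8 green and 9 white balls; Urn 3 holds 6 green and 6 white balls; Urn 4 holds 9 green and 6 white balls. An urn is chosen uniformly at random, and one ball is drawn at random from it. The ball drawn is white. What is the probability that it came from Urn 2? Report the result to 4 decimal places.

P(white|Urn 1) = 0.3333; P(white|Urn 2) = 0.5294; P(white|Urn 3) = 0.5; P(white|Urn 4) = 0.4.
Prior × likelihood for each source: 0.25·0.3333=0.08333, 0.25·0.5294=0.1324, 0.25·0.5=0.1250, 0.25·0.4=0.1000. Summing gives P(white) = 0.44069.
P(Urn 2 | white) = 0.1324 / 0.44069 = 0.3003.

Posterior probability ≈ 0.3003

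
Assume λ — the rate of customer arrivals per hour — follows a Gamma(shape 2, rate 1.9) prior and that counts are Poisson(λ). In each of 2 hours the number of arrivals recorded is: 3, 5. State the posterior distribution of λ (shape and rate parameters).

The Poisson likelihood adds the total count to the shape and the number of exposure periods to the rate. Here ∑xᵢ = 8 and n = 2, so shape 2→10 and rate 1.9→3.9.

Posterior: Gamma(shape=10, rate=3.9)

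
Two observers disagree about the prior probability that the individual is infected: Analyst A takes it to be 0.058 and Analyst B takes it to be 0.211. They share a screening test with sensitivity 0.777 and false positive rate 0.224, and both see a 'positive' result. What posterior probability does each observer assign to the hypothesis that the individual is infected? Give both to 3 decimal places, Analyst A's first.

Analyst A: 0.176; Analyst B: 0.481

P('+'|H) = 0.777, P('+'|¬H) = 0.224.
Analyst A: numerator 0.777·0.058 = 0.045066; evidence = 0.045066+0.224·0.942 = 0.25607; posterior = 0.176.
Analyst B: numerator 0.777·0.211 = 0.16395; evidence = 0.16395+0.224·0.789 = 0.34068; posterior = 0.481.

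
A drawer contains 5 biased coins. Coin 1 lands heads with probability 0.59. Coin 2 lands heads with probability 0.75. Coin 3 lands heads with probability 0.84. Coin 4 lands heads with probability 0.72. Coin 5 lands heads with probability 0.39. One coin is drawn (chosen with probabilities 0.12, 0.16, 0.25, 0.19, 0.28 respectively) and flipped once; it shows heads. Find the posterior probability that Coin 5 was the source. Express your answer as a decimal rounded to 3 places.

Posterior probability ≈ 0.169

P(heads|C1) = 0.59; P(heads|C2) = 0.75; P(heads|C3) = 0.84; P(heads|C4) = 0.72; P(heads|C5) = 0.39.
Prior × likelihood for each source: 0.12·0.59=0.07080, 0.16·0.75=0.1200, 0.25·0.84=0.2100, 0.19·0.72=0.1368, 0.28·0.39=0.1092. Summing gives P(heads) = 0.64680.
P(Coin 5 | heads) = 0.1092 / 0.64680 = 0.169.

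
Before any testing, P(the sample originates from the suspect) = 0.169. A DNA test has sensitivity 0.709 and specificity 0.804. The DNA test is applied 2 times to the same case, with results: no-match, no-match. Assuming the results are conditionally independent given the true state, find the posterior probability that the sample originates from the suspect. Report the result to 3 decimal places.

Posterior P(H) ≈ 0.026

Let H be the event that the sample originates from the suspect; start with P(H) = 0.169. P('match'|H) = 0.709, P('match'|¬H) = 0.196.
Update on result 1 ('no-match'): P(H) ← 0.291·0.1690 / (0.291·0.1690 + 0.804·0.8310) = 0.049179/0.71730 = 0.0686.
Update on result 2 ('no-match'): P(H) ← 0.291·0.0686 / (0.291·0.0686 + 0.804·0.9314) = 0.019951/0.76883 = 0.0260.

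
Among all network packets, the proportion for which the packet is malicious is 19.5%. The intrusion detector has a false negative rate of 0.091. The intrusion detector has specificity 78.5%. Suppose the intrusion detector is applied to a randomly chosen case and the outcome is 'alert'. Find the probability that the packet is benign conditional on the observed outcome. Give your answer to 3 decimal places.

Write H for 'the packet is malicious'. Prior odds H:¬H = 0.195/0.805 = 0.24224. For the 'alert' outcome, the likelihood ratio is 0.909/0.215 = 4.2279.
Posterior odds = 0.24224 × 4.2279 = 1.0242, so P(H|E) = 1.0242/(1+1.0242) = 0.506. Then P(¬H|E) = 1 − 0.506 = 0.494.

P(¬H | E) ≈ 0.494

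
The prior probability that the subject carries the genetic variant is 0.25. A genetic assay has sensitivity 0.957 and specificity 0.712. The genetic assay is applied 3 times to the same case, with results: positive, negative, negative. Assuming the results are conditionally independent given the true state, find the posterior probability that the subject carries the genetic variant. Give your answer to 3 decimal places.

Posterior P(H) ≈ 0.004

With H the event that the subject carries the genetic variant, the joint likelihood of the observed sequence is P(data|H) = 0.957·0.043·0.043 = 0.0017695 and P(data|¬H) = 0.288·0.712·0.712 = 0.14600.
Bayes: P(H|data) = 0.25·0.0017695 / (0.25·0.0017695 + 0.75·0.14600) = 0.00044237/0.10994 = 0.0040.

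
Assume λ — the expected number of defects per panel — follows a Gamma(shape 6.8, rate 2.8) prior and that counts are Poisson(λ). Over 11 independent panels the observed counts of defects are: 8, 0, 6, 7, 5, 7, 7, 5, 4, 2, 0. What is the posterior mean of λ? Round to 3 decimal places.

Posterior mean ≈ 4.188

Total count ∑xᵢ = 51 over n = 11 panels.
Gamma is conjugate to the Poisson likelihood: posterior is Gamma(shape = 6.8+51 = 57.8, rate = 2.8+11 = 13.8).
Posterior mean = shape/rate = 57.8/13.8 = 4.188.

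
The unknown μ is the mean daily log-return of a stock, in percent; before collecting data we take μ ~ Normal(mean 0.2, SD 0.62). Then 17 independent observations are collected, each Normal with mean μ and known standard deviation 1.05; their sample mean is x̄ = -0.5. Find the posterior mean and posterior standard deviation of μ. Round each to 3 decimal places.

Posterior mean ≈ -0.399; posterior SD ≈ 0.236

Prior precision 1/τ₀² = 1/0.62² = 2.60146; data precision n/σ² = 17/1.05² = 15.4195.
Posterior precision = 2.60146 + 15.4195 = 18.0210, giving posterior SD = 1/√18.0210 = 0.236.
Posterior mean = (2.60146·0.2 + 15.4195·-0.5) / 18.0210 = -0.399.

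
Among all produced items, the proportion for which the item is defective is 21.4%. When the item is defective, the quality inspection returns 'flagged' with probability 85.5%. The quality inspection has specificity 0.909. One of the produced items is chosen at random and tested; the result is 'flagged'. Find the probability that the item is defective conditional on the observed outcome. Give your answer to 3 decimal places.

P(H | E) ≈ 0.719

Let H be the event that the item is defective. P(H) = 0.214, so P(¬H) = 0.786. With E the 'flagged' result, P(E|H) = 0.855 and P(E|¬H) = 0.091.
P(E) = 0.855·0.214 + 0.091·0.786 = 0.18297 + 0.071526 = 0.25450.
By Bayes' theorem, P(H|E) = 0.18297 / 0.25450 = 0.719.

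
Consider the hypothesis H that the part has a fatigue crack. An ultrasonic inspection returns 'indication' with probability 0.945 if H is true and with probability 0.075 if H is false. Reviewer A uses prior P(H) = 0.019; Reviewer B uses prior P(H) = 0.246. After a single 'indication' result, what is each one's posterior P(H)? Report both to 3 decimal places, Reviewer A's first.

Reviewer A: 0.196; Reviewer B: 0.804

P('+'|H) = 0.945, P('+'|¬H) = 0.075.
Reviewer A: numerator 0.945·0.019 = 0.017955; evidence = 0.017955+0.075·0.981 = 0.091530; posterior = 0.196.
Reviewer B: numerator 0.945·0.246 = 0.23247; evidence = 0.23247+0.075·0.754 = 0.28902; posterior = 0.804.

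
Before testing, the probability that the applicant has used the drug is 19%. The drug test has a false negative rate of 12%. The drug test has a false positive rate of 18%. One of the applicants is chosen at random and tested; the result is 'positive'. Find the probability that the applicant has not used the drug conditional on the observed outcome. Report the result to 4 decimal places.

Let H be the event that the applicant has used the drug. P(H) = 0.19, so P(¬H) = 0.81. With E the 'positive' result, P(E|H) = 0.88 and P(E|¬H) = 0.18.
P(E) = 0.88·0.19 + 0.18·0.81 = 0.16720 + 0.14580 = 0.31300.
By Bayes' theorem, P(H|E) = 0.16720 / 0.31300 = 0.5342. Hence P(¬H|E) = 1 − 0.5342 = 0.4658.

P(¬H | E) ≈ 0.4658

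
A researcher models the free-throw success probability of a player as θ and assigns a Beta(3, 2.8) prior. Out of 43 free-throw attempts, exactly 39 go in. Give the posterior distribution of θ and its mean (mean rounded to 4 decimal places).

Observing 39 successes and 4 failures updates Beta(3, 2.8) by adding the success and failure counts to the two shape parameters: α = 3+39 = 42, β = 2.8+4 = 6.8.
Posterior mean = α/(α+β) = 42/48.8 = 0.8607.

Posterior: Beta(42, 6.8); mean ≈ 0.8607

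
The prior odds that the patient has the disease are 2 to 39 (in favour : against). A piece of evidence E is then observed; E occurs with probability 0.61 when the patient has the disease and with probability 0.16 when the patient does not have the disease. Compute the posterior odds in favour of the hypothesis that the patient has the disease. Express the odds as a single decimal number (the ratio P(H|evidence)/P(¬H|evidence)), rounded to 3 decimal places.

Prior odds = 2/39 = 0.051282. In log-odds, ln(0.051282) = -2.9704.
Add log likelihood ratio: ln(3.8125) = 1.3383.
Posterior log-odds = -1.6321, so posterior odds = exp(-1.6321) = 0.19551.

Posterior odds ≈ 0.196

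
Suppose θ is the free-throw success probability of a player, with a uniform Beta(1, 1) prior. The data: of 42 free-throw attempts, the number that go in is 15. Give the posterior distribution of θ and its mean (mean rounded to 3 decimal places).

Observing 15 successes and 27 failures updates Beta(1, 1) by adding the success and failure counts to the two shape parameters: α = 1+15 = 16, β = 1+27 = 28.
Posterior mean = α/(α+β) = 16/44 = 0.364.

Posterior: Beta(16, 28); mean ≈ 0.364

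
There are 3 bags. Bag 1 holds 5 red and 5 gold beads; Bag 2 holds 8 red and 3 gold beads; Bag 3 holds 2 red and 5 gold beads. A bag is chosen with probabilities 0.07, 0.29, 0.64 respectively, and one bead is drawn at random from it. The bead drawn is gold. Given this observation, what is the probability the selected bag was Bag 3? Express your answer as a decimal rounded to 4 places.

Posterior probability ≈ 0.8003

Tabulate prior·likelihood by source: [1] prior 0.07, lik 0.5, product 0.03500; [2] prior 0.29, lik 0.2727, product 0.07909; [3] prior 0.64, lik 0.7143, product 0.4571.
Normalizing constant = 0.57123; the posterior for Bag 3 is its product over the sum, 0.4571/0.57123 = 0.8003.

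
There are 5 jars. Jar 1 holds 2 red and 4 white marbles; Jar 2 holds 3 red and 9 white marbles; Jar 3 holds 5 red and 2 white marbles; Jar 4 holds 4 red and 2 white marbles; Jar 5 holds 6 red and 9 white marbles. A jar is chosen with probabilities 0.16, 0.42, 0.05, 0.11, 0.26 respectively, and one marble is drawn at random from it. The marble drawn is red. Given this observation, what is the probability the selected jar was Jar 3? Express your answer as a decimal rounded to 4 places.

Tabulate prior·likelihood by source: [1] prior 0.16, lik 0.3333, product 0.05333; [2] prior 0.42, lik 0.25, product 0.1050; [3] prior 0.05, lik 0.7143, product 0.03571; [4] prior 0.11, lik 0.6667, product 0.07333; [5] prior 0.26, lik 0.4, product 0.1040.
Normalizing constant = 0.37138; the posterior for Jar 3 is its product over the sum, 0.03571/0.37138 = 0.0962.

Posterior probability ≈ 0.0962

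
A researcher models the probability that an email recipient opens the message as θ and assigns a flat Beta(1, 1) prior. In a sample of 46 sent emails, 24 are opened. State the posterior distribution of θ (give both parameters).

The binomial likelihood is conjugate to the Beta prior: with 24 successes and 22 failures, the posterior is Beta(1+24, 1+22) = Beta(25, 23).

Posterior: Beta(25, 23)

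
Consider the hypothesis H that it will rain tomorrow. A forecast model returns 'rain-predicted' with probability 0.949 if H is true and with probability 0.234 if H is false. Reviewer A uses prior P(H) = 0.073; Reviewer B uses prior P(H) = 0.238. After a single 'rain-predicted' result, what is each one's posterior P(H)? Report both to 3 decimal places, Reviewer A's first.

Reviewer A: 0.242; Reviewer B: 0.559

P('+'|H) = 0.949, P('+'|¬H) = 0.234.
Reviewer A: numerator 0.949·0.073 = 0.069277; evidence = 0.069277+0.234·0.927 = 0.28620; posterior = 0.242.
Reviewer B: numerator 0.949·0.238 = 0.22586; evidence = 0.22586+0.234·0.762 = 0.40417; posterior = 0.559.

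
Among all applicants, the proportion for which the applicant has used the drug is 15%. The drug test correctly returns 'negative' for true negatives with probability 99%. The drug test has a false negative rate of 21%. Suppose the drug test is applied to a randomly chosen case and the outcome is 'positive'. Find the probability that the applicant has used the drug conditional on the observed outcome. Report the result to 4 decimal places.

P(H | E) ≈ 0.9331

Let H be the event that the applicant has used the drug. P(H) = 0.15, so P(¬H) = 0.85. With E the 'positive' result, P(E|H) = 0.79 and P(E|¬H) = 0.01.
P(E) = 0.79·0.15 + 0.01·0.85 = 0.11850 + 0.0085000 = 0.12700.
By Bayes' theorem, P(H|E) = 0.11850 / 0.12700 = 0.9331.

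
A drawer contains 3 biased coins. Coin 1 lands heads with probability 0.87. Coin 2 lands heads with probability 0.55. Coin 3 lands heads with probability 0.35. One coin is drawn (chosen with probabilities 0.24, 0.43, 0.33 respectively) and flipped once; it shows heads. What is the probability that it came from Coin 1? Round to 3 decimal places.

Posterior probability ≈ 0.372

P(heads|C1) = 0.87; P(heads|C2) = 0.55; P(heads|C3) = 0.35.
Prior × likelihood for each source: 0.24·0.87=0.2088, 0.43·0.55=0.2365, 0.33·0.35=0.1155. Summing gives P(heads) = 0.56080.
P(Coin 1 | heads) = 0.2088 / 0.56080 = 0.372.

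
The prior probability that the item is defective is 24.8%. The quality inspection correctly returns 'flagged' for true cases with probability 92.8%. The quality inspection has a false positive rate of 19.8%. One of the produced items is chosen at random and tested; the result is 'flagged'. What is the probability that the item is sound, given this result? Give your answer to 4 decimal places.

Write H for 'the item is defective'. Prior odds H:¬H = 0.248/0.752 = 0.32979. For the 'flagged' outcome, the likelihood ratio is 0.928/0.198 = 4.6869.
Posterior odds = 0.32979 × 4.6869 = 1.5457, so P(H|E) = 1.5457/(1+1.5457) = 0.6072. Then P(¬H|E) = 1 − 0.6072 = 0.3928.

P(¬H | E) ≈ 0.3928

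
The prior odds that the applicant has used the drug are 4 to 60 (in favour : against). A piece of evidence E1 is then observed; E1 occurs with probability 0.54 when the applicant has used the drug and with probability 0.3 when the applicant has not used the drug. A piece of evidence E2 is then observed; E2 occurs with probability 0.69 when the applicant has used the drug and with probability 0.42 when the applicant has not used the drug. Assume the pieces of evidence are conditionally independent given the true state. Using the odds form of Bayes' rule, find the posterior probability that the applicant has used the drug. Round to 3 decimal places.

Posterior probability ≈ 0.165

Prior odds = 4/60 = 0.066667. In log-odds, ln(0.066667) = -2.7081.
Add log likelihood ratios: ln(1.8000) + ln(1.6429) = 1.0842.
Posterior log-odds = -1.6238, so posterior odds = exp(-1.6238) = 0.19714. Converting, P(H|E) = 0.19714/1.1971 = 0.165.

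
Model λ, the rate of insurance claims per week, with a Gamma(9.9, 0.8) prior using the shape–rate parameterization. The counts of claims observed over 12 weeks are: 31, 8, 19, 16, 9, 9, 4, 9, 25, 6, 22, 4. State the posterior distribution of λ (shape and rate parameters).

The Poisson likelihood adds the total count to the shape and the number of exposure periods to the rate. Here ∑xᵢ = 162 and n = 12, so shape 9.9→171.9 and rate 0.8→12.8.

Posterior: Gamma(shape=171.9, rate=12.8)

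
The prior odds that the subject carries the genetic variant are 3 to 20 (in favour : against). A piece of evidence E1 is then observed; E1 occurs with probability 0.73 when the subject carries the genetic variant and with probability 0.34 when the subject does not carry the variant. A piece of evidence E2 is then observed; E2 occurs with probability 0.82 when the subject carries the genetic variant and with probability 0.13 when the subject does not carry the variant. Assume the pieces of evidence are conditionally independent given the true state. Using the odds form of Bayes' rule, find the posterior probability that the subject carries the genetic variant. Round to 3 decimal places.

Prior odds = 3/20 = 0.15000.
Likelihood ratio for E1 = 0.73/0.34 = 2.1471.
Likelihood ratio for E2 = 0.82/0.13 = 6.3077.
Posterior odds = prior odds × LR₁ × LR₂ = 2.0314.
Posterior probability = odds/(1+odds) = 2.0314/3.0314 = 0.670.

Posterior probability ≈ 0.670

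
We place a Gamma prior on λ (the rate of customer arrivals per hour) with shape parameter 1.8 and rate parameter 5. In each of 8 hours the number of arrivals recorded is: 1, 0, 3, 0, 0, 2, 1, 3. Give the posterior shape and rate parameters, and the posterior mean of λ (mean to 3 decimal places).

Total count ∑xᵢ = 10 over n = 8 hours.
Gamma is conjugate to the Poisson likelihood: posterior is Gamma(shape = 1.8+10 = 11.8, rate = 5+8 = 13).
E[λ | data] = 11.8/13 = 0.908.

Posterior: Gamma(shape=11.8, rate=13); mean ≈ 0.908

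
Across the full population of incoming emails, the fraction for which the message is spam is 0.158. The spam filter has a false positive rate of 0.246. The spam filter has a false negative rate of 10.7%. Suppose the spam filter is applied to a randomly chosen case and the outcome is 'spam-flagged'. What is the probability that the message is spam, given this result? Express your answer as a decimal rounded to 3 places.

P(H | E) ≈ 0.405

Let H be the event that the message is spam. P(H) = 0.158, so P(¬H) = 0.842. With E the 'spam-flagged' result, P(E|H) = 0.893 and P(E|¬H) = 0.246.
P(E) = 0.893·0.158 + 0.246·0.842 = 0.14109 + 0.20713 = 0.34823.
By Bayes' theorem, P(H|E) = 0.14109 / 0.34823 = 0.405.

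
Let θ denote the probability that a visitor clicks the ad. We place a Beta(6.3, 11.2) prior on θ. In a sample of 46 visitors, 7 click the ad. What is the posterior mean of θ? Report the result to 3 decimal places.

Posterior mean ≈ 0.209

The binomial likelihood is conjugate to the Beta prior: with 7 successes and 39 failures, the posterior is Beta(6.3+7, 11.2+39) = Beta(13.3, 50.2).
Posterior mean = α/(α+β) = 13.3/63.5 = 0.209.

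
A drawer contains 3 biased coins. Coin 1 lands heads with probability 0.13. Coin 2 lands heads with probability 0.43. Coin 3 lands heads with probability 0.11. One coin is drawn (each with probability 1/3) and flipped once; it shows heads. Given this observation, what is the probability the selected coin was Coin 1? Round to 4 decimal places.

P(heads|C1) = 0.13; P(heads|C2) = 0.43; P(heads|C3) = 0.11.
Prior × likelihood for each source: 0.333333·0.13=0.04333, 0.333333·0.43=0.1433, 0.333333·0.11=0.03667. Summing gives P(heads) = 0.22333.
P(Coin 1 | heads) = 0.04333 / 0.22333 = 0.1940.

Posterior probability ≈ 0.1940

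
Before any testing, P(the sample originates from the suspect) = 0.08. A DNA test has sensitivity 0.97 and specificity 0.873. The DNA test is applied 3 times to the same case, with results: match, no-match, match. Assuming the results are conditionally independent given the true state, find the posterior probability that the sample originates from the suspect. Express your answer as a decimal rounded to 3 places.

With H the event that the sample originates from the suspect, the joint likelihood of the observed sequence is P(data|H) = 0.97·0.03·0.97 = 0.028227 and P(data|¬H) = 0.127·0.873·0.127 = 0.014081.
Bayes: P(H|data) = 0.08·0.028227 / (0.08·0.028227 + 0.92·0.014081) = 0.0022582/0.015212 = 0.1484.

Posterior P(H) ≈ 0.148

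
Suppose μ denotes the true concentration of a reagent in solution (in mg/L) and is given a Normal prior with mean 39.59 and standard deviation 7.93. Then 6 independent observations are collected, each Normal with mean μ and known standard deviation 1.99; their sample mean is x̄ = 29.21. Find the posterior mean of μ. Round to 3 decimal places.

With known σ, the Normal prior is conjugate. Weight on the data is w = (n/σ²)/(n/σ² + 1/τ₀²) = 1.51511/(1.51511+0.0159021) = 0.98961.
Posterior mean = w·x̄ + (1−w)·μ₀ = 0.98961·29.21 + 0.010387·39.59 = 29.318.

Posterior mean ≈ 29.318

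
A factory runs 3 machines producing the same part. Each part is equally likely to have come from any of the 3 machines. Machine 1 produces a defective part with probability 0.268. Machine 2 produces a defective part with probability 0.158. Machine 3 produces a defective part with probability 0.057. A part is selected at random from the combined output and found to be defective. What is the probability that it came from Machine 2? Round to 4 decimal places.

Tabulate prior·likelihood by source: [1] prior 0.333333, lik 0.268, product 0.08933; [2] prior 0.333333, lik 0.158, product 0.05267; [3] prior 0.333333, lik 0.057, product 0.01900.
Normalizing constant = 0.16100; the posterior for Machine 2 is its product over the sum, 0.05267/0.16100 = 0.3271.

Posterior probability ≈ 0.3271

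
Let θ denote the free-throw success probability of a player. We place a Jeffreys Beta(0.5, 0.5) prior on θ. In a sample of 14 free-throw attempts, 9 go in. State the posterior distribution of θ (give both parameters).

Posterior: Beta(9.5, 5.5)

Observing 9 successes and 5 failures updates Beta(0.5, 0.5) by adding the success and failure counts to the two shape parameters: α = 0.5+9 = 9.5, β = 0.5+5 = 5.5.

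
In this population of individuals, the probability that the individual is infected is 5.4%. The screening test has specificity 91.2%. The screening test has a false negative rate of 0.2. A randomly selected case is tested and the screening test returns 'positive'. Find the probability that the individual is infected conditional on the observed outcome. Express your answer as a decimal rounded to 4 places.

Let H be the event that the individual is infected. P(H) = 0.054, so P(¬H) = 0.946. With E the 'positive' result, P(E|H) = 0.8 and P(E|¬H) = 0.088.
P(E) = 0.8·0.054 + 0.088·0.946 = 0.043200 + 0.083248 = 0.12645.
By Bayes' theorem, P(H|E) = 0.043200 / 0.12645 = 0.3416.

P(H | E) ≈ 0.3416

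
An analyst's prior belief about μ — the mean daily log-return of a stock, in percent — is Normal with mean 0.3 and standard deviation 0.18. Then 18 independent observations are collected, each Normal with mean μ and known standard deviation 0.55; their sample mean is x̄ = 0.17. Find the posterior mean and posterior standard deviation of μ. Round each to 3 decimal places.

Posterior mean ≈ 0.214; posterior SD ≈ 0.105

Prior precision 1/τ₀² = 1/0.18² = 30.8642; data precision n/σ² = 18/0.55² = 59.5041.
Posterior precision = 30.8642 + 59.5041 = 90.3683, giving posterior SD = 1/√90.3683 = 0.105.
Posterior mean = (30.8642·0.3 + 59.5041·0.17) / 90.3683 = 0.214.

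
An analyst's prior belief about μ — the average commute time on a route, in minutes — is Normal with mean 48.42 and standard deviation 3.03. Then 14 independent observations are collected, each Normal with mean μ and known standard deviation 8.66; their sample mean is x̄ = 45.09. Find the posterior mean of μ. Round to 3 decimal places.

Posterior mean ≈ 46.317

Prior precision 1/τ₀² = 1/3.03² = 0.108922; data precision n/σ² = 14/8.66² = 0.186678.
Posterior precision = 0.108922 + 0.186678 = 0.295599.
Posterior mean = (0.108922·48.42 + 0.186678·45.09) / 0.295599 = 46.317.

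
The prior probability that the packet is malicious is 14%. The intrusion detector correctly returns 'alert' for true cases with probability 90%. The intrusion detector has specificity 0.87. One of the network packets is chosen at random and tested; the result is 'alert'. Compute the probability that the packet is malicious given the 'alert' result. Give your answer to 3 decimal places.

P(H | E) ≈ 0.530

Let H be the event that the packet is malicious. P(H) = 0.14, so P(¬H) = 0.86. With E the 'alert' result, P(E|H) = 0.9 and P(E|¬H) = 0.13.
P(E) = 0.9·0.14 + 0.13·0.86 = 0.12600 + 0.11180 = 0.23780.
By Bayes' theorem, P(H|E) = 0.12600 / 0.23780 = 0.530.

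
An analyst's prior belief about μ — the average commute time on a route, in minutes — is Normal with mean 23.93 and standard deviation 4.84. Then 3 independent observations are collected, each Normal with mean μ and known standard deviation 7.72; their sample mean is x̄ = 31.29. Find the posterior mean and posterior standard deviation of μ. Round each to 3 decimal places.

Posterior mean ≈ 27.913; posterior SD ≈ 3.279

Prior precision 1/τ₀² = 1/4.84² = 0.0426883; data precision n/σ² = 3/7.72² = 0.0503369.
Posterior precision = 0.0426883 + 0.0503369 = 0.0930253, giving posterior SD = 1/√0.0930253 = 3.279.
Posterior mean = (0.0426883·23.93 + 0.0503369·31.29) / 0.0930253 = 27.913.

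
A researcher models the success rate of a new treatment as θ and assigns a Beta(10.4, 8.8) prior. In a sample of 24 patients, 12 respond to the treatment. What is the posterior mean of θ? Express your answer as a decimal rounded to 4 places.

Posterior mean ≈ 0.5185

Observing 12 successes and 12 failures updates Beta(10.4, 8.8) by adding the success and failure counts to the two shape parameters: α = 10.4+12 = 22.4, β = 8.8+12 = 20.8.
E[θ | data] = 22.4/(22.4+20.8) = 0.5185.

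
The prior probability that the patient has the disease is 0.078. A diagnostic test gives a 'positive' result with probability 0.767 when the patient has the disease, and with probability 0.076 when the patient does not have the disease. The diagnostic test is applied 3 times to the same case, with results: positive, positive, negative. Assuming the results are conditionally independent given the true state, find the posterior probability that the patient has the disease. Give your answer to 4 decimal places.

Posterior P(H) ≈ 0.6848

Let H be the event that the patient has the disease; start with P(H) = 0.078. P('positive'|H) = 0.767, P('positive'|¬H) = 0.076.
Update on result 1 ('positive'): P(H) ← 0.767·0.0780 / (0.767·0.0780 + 0.076·0.9220) = 0.059826/0.12990 = 0.4606.
Update on result 2 ('positive'): P(H) ← 0.767·0.4606 / (0.767·0.4606 + 0.076·0.5394) = 0.35325/0.39425 = 0.8960.
Update on result 3 ('negative'): P(H) ← 0.233·0.8960 / (0.233·0.8960 + 0.924·0.1040) = 0.20877/0.30486 = 0.6848.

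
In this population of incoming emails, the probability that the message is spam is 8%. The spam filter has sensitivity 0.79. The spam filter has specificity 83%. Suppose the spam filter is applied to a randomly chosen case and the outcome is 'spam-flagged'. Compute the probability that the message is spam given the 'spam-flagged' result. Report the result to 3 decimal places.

P(H | E) ≈ 0.288

Write H for 'the message is spam'. Prior odds H:¬H = 0.08/0.92 = 0.086957. For the 'spam-flagged' outcome, the likelihood ratio is 0.79/0.17 = 4.6471.
Posterior odds = 0.086957 × 4.6471 = 0.40409, so P(H|E) = 0.40409/(1+0.40409) = 0.288.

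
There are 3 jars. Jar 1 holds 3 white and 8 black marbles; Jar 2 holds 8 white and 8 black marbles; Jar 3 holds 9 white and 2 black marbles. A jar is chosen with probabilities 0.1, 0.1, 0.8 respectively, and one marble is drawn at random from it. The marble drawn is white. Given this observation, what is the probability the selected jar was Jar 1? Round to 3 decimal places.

Posterior probability ≈ 0.037

Tabulate prior·likelihood by source: [1] prior 0.1, lik 0.2727, product 0.02727; [2] prior 0.1, lik 0.5, product 0.05000; [3] prior 0.8, lik 0.8182, product 0.6545.
Normalizing constant = 0.73182; the posterior for Jar 1 is its product over the sum, 0.02727/0.73182 = 0.037.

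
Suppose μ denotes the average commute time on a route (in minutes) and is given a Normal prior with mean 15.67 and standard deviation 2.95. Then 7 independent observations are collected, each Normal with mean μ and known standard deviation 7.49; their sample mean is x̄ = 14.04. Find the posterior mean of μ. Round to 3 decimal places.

Posterior mean ≈ 14.821

Prior precision 1/τ₀² = 1/2.95² = 0.114910; data precision n/σ² = 7/7.49² = 0.124777.
Posterior precision = 0.114910 + 0.124777 = 0.239686.
Posterior mean = (0.114910·15.67 + 0.124777·14.04) / 0.239686 = 14.821.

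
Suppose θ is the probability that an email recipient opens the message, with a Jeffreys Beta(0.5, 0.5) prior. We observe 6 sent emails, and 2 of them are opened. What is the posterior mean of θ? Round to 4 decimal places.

Posterior mean ≈ 0.3571

Observing 2 successes and 4 failures updates Beta(0.5, 0.5) by adding the success and failure counts to the two shape parameters: α = 0.5+2 = 2.5, β = 0.5+4 = 4.5.
Posterior mean = α/(α+β) = 2.5/7 = 0.3571.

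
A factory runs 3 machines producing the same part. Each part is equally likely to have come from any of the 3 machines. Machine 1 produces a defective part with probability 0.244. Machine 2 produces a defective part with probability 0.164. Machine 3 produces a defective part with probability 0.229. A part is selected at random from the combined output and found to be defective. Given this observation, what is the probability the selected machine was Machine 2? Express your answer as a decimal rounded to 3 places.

Tabulate prior·likelihood by source: [1] prior 0.333333, lik 0.244, product 0.08133; [2] prior 0.333333, lik 0.164, product 0.05467; [3] prior 0.333333, lik 0.229, product 0.07633.
Normalizing constant = 0.21233; the posterior for Machine 2 is its product over the sum, 0.05467/0.21233 = 0.257.

Posterior probability ≈ 0.257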